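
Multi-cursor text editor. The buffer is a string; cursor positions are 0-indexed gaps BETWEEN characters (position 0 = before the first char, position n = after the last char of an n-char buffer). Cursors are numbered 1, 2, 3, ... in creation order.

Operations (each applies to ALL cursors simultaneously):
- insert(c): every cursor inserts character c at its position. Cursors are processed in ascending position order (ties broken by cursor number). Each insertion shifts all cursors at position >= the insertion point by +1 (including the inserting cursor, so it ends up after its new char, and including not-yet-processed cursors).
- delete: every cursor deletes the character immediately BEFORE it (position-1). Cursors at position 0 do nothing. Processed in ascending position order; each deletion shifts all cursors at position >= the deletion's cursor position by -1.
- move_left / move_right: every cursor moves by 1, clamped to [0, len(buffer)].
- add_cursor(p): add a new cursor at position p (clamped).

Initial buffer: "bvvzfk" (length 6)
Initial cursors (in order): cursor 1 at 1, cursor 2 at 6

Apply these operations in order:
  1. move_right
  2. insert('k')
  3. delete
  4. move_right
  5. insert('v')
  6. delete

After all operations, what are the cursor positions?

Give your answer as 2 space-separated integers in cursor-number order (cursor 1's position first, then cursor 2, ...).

After op 1 (move_right): buffer="bvvzfk" (len 6), cursors c1@2 c2@6, authorship ......
After op 2 (insert('k')): buffer="bvkvzfkk" (len 8), cursors c1@3 c2@8, authorship ..1....2
After op 3 (delete): buffer="bvvzfk" (len 6), cursors c1@2 c2@6, authorship ......
After op 4 (move_right): buffer="bvvzfk" (len 6), cursors c1@3 c2@6, authorship ......
After op 5 (insert('v')): buffer="bvvvzfkv" (len 8), cursors c1@4 c2@8, authorship ...1...2
After op 6 (delete): buffer="bvvzfk" (len 6), cursors c1@3 c2@6, authorship ......

Answer: 3 6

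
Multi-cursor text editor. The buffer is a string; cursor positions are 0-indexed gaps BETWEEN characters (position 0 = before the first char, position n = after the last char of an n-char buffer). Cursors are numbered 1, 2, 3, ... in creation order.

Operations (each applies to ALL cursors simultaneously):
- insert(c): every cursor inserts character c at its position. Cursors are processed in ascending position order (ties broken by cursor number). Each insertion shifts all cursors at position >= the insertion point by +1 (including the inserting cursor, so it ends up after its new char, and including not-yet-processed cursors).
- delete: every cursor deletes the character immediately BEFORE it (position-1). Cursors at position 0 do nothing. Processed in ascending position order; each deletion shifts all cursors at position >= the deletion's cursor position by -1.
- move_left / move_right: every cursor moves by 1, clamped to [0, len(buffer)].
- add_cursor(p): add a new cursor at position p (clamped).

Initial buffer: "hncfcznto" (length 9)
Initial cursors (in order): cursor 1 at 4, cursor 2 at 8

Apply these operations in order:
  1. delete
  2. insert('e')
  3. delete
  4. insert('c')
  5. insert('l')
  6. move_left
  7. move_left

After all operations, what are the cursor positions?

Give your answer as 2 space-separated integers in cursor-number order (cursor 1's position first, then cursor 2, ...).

Answer: 3 8

Derivation:
After op 1 (delete): buffer="hncczno" (len 7), cursors c1@3 c2@6, authorship .......
After op 2 (insert('e')): buffer="hnceczneo" (len 9), cursors c1@4 c2@8, authorship ...1...2.
After op 3 (delete): buffer="hncczno" (len 7), cursors c1@3 c2@6, authorship .......
After op 4 (insert('c')): buffer="hncccznco" (len 9), cursors c1@4 c2@8, authorship ...1...2.
After op 5 (insert('l')): buffer="hncclcznclo" (len 11), cursors c1@5 c2@10, authorship ...11...22.
After op 6 (move_left): buffer="hncclcznclo" (len 11), cursors c1@4 c2@9, authorship ...11...22.
After op 7 (move_left): buffer="hncclcznclo" (len 11), cursors c1@3 c2@8, authorship ...11...22.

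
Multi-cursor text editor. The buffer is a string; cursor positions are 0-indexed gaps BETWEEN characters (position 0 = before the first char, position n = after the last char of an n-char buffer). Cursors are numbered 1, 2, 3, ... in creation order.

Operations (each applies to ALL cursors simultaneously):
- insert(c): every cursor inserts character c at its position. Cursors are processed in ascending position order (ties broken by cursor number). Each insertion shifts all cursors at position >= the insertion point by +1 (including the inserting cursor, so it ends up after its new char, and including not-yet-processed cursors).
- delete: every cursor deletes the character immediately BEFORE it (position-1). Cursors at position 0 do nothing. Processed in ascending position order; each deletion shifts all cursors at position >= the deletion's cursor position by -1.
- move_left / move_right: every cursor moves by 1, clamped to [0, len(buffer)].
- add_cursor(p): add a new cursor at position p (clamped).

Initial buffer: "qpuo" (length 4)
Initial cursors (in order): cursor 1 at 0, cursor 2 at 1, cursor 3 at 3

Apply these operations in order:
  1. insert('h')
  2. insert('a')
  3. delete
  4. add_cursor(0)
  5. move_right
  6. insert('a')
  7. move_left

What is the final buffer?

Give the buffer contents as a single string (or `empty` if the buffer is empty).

After op 1 (insert('h')): buffer="hqhpuho" (len 7), cursors c1@1 c2@3 c3@6, authorship 1.2..3.
After op 2 (insert('a')): buffer="haqhapuhao" (len 10), cursors c1@2 c2@5 c3@9, authorship 11.22..33.
After op 3 (delete): buffer="hqhpuho" (len 7), cursors c1@1 c2@3 c3@6, authorship 1.2..3.
After op 4 (add_cursor(0)): buffer="hqhpuho" (len 7), cursors c4@0 c1@1 c2@3 c3@6, authorship 1.2..3.
After op 5 (move_right): buffer="hqhpuho" (len 7), cursors c4@1 c1@2 c2@4 c3@7, authorship 1.2..3.
After op 6 (insert('a')): buffer="haqahpauhoa" (len 11), cursors c4@2 c1@4 c2@7 c3@11, authorship 14.12.2.3.3
After op 7 (move_left): buffer="haqahpauhoa" (len 11), cursors c4@1 c1@3 c2@6 c3@10, authorship 14.12.2.3.3

Answer: haqahpauhoa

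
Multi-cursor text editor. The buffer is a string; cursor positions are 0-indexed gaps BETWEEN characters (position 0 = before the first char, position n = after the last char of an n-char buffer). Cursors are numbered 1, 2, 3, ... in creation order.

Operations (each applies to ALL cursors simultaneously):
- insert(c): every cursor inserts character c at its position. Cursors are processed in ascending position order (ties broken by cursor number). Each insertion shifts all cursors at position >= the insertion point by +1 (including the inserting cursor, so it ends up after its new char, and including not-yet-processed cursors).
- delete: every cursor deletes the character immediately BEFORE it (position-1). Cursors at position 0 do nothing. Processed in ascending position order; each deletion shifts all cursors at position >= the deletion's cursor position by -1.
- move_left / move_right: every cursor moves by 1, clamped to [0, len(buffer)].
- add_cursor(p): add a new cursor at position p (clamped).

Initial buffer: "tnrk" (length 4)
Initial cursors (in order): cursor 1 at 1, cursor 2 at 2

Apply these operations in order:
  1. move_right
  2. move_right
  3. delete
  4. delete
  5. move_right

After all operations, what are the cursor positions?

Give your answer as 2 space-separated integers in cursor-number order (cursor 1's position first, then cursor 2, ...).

After op 1 (move_right): buffer="tnrk" (len 4), cursors c1@2 c2@3, authorship ....
After op 2 (move_right): buffer="tnrk" (len 4), cursors c1@3 c2@4, authorship ....
After op 3 (delete): buffer="tn" (len 2), cursors c1@2 c2@2, authorship ..
After op 4 (delete): buffer="" (len 0), cursors c1@0 c2@0, authorship 
After op 5 (move_right): buffer="" (len 0), cursors c1@0 c2@0, authorship 

Answer: 0 0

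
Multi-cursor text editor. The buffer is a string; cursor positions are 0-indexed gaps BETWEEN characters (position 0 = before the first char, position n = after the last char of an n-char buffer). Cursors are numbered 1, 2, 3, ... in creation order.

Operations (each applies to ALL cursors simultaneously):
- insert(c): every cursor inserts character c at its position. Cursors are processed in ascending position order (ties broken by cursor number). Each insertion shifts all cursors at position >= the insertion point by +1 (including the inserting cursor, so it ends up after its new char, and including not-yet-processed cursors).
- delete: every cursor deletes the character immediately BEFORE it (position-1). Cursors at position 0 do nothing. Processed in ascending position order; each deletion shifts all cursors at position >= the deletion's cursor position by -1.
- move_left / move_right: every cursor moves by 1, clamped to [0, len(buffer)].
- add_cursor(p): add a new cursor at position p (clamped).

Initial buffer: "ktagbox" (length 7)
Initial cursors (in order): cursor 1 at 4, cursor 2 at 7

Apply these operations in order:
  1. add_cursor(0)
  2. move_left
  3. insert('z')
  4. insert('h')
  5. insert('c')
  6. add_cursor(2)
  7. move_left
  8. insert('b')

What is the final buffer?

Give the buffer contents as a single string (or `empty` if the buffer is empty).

After op 1 (add_cursor(0)): buffer="ktagbox" (len 7), cursors c3@0 c1@4 c2@7, authorship .......
After op 2 (move_left): buffer="ktagbox" (len 7), cursors c3@0 c1@3 c2@6, authorship .......
After op 3 (insert('z')): buffer="zktazgbozx" (len 10), cursors c3@1 c1@5 c2@9, authorship 3...1...2.
After op 4 (insert('h')): buffer="zhktazhgbozhx" (len 13), cursors c3@2 c1@7 c2@12, authorship 33...11...22.
After op 5 (insert('c')): buffer="zhcktazhcgbozhcx" (len 16), cursors c3@3 c1@9 c2@15, authorship 333...111...222.
After op 6 (add_cursor(2)): buffer="zhcktazhcgbozhcx" (len 16), cursors c4@2 c3@3 c1@9 c2@15, authorship 333...111...222.
After op 7 (move_left): buffer="zhcktazhcgbozhcx" (len 16), cursors c4@1 c3@2 c1@8 c2@14, authorship 333...111...222.
After op 8 (insert('b')): buffer="zbhbcktazhbcgbozhbcx" (len 20), cursors c4@2 c3@4 c1@11 c2@18, authorship 34333...1111...2222.

Answer: zbhbcktazhbcgbozhbcx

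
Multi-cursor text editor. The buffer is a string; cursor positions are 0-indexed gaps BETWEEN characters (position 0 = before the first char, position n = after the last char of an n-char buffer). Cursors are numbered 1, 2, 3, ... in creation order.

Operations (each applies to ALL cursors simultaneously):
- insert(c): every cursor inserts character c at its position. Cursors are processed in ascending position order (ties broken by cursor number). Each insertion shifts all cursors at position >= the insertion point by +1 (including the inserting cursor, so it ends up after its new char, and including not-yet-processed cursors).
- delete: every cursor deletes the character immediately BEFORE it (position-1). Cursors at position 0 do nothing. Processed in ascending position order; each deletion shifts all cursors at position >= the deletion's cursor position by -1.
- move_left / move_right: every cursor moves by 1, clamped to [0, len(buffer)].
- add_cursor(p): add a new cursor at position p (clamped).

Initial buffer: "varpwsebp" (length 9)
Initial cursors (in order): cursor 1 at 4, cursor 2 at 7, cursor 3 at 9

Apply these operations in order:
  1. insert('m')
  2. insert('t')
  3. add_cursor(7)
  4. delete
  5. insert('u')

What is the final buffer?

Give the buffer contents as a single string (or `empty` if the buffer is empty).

After op 1 (insert('m')): buffer="varpmwsembpm" (len 12), cursors c1@5 c2@9 c3@12, authorship ....1...2..3
After op 2 (insert('t')): buffer="varpmtwsemtbpmt" (len 15), cursors c1@6 c2@11 c3@15, authorship ....11...22..33
After op 3 (add_cursor(7)): buffer="varpmtwsemtbpmt" (len 15), cursors c1@6 c4@7 c2@11 c3@15, authorship ....11...22..33
After op 4 (delete): buffer="varpmsembpm" (len 11), cursors c1@5 c4@5 c2@8 c3@11, authorship ....1..2..3
After op 5 (insert('u')): buffer="varpmuusemubpmu" (len 15), cursors c1@7 c4@7 c2@11 c3@15, authorship ....114..22..33

Answer: varpmuusemubpmu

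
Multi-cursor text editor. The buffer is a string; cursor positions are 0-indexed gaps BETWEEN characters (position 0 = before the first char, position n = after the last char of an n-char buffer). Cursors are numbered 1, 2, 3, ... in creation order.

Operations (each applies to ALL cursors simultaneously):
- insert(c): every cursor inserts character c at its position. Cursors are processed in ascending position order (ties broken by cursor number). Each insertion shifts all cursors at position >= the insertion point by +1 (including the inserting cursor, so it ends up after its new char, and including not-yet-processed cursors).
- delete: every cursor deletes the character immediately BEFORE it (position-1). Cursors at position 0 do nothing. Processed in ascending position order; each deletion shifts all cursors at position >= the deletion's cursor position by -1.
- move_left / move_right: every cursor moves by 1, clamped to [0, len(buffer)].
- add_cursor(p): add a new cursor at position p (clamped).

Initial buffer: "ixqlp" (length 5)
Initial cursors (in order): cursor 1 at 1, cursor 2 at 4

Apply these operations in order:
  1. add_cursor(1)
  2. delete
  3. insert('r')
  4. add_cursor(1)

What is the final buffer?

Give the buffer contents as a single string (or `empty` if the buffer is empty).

After op 1 (add_cursor(1)): buffer="ixqlp" (len 5), cursors c1@1 c3@1 c2@4, authorship .....
After op 2 (delete): buffer="xqp" (len 3), cursors c1@0 c3@0 c2@2, authorship ...
After op 3 (insert('r')): buffer="rrxqrp" (len 6), cursors c1@2 c3@2 c2@5, authorship 13..2.
After op 4 (add_cursor(1)): buffer="rrxqrp" (len 6), cursors c4@1 c1@2 c3@2 c2@5, authorship 13..2.

Answer: rrxqrp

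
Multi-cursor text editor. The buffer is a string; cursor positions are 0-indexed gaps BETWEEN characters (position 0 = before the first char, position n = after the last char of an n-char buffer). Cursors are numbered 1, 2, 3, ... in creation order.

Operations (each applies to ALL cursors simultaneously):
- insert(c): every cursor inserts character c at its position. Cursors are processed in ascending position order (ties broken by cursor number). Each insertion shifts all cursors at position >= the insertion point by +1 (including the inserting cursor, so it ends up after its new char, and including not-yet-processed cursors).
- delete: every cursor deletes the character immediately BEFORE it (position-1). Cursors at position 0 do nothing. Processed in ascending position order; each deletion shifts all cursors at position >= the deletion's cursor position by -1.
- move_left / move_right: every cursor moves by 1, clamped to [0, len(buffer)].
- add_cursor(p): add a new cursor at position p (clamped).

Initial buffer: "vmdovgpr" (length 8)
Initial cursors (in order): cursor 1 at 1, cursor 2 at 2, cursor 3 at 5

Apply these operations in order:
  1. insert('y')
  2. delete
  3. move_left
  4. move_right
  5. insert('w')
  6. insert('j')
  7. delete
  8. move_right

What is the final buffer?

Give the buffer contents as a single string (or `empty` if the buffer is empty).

Answer: vwmwdovwgpr

Derivation:
After op 1 (insert('y')): buffer="vymydovygpr" (len 11), cursors c1@2 c2@4 c3@8, authorship .1.2...3...
After op 2 (delete): buffer="vmdovgpr" (len 8), cursors c1@1 c2@2 c3@5, authorship ........
After op 3 (move_left): buffer="vmdovgpr" (len 8), cursors c1@0 c2@1 c3@4, authorship ........
After op 4 (move_right): buffer="vmdovgpr" (len 8), cursors c1@1 c2@2 c3@5, authorship ........
After op 5 (insert('w')): buffer="vwmwdovwgpr" (len 11), cursors c1@2 c2@4 c3@8, authorship .1.2...3...
After op 6 (insert('j')): buffer="vwjmwjdovwjgpr" (len 14), cursors c1@3 c2@6 c3@11, authorship .11.22...33...
After op 7 (delete): buffer="vwmwdovwgpr" (len 11), cursors c1@2 c2@4 c3@8, authorship .1.2...3...
After op 8 (move_right): buffer="vwmwdovwgpr" (len 11), cursors c1@3 c2@5 c3@9, authorship .1.2...3...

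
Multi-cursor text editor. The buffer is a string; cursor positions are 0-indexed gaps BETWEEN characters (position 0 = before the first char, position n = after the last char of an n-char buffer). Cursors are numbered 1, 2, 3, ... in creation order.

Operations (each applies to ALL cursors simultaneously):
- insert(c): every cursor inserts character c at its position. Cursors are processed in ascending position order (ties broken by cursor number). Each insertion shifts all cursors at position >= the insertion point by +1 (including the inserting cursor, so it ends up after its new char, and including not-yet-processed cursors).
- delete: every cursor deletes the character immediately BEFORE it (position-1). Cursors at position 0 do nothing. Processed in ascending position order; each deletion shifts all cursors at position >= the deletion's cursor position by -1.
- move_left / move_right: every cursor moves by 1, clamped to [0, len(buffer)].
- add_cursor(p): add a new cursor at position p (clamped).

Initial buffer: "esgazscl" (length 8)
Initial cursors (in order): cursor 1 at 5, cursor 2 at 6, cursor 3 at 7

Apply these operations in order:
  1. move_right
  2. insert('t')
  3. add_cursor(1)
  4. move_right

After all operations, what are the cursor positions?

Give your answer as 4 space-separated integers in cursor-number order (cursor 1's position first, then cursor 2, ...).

After op 1 (move_right): buffer="esgazscl" (len 8), cursors c1@6 c2@7 c3@8, authorship ........
After op 2 (insert('t')): buffer="esgazstctlt" (len 11), cursors c1@7 c2@9 c3@11, authorship ......1.2.3
After op 3 (add_cursor(1)): buffer="esgazstctlt" (len 11), cursors c4@1 c1@7 c2@9 c3@11, authorship ......1.2.3
After op 4 (move_right): buffer="esgazstctlt" (len 11), cursors c4@2 c1@8 c2@10 c3@11, authorship ......1.2.3

Answer: 8 10 11 2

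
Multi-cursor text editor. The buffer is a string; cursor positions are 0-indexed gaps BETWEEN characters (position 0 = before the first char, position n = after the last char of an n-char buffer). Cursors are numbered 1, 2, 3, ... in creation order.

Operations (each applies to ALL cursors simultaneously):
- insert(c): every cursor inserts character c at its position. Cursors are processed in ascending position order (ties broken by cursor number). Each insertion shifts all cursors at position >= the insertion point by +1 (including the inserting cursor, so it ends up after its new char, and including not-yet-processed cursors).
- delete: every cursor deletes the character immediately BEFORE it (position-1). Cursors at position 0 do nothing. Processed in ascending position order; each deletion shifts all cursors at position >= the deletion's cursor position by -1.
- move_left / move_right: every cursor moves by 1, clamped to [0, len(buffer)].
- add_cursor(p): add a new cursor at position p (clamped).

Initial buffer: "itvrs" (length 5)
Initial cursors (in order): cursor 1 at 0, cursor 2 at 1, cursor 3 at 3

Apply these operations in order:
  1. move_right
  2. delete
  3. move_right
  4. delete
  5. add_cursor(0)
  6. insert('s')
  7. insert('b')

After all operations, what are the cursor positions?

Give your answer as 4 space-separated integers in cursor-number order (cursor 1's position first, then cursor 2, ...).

Answer: 8 8 8 8

Derivation:
After op 1 (move_right): buffer="itvrs" (len 5), cursors c1@1 c2@2 c3@4, authorship .....
After op 2 (delete): buffer="vs" (len 2), cursors c1@0 c2@0 c3@1, authorship ..
After op 3 (move_right): buffer="vs" (len 2), cursors c1@1 c2@1 c3@2, authorship ..
After op 4 (delete): buffer="" (len 0), cursors c1@0 c2@0 c3@0, authorship 
After op 5 (add_cursor(0)): buffer="" (len 0), cursors c1@0 c2@0 c3@0 c4@0, authorship 
After op 6 (insert('s')): buffer="ssss" (len 4), cursors c1@4 c2@4 c3@4 c4@4, authorship 1234
After op 7 (insert('b')): buffer="ssssbbbb" (len 8), cursors c1@8 c2@8 c3@8 c4@8, authorship 12341234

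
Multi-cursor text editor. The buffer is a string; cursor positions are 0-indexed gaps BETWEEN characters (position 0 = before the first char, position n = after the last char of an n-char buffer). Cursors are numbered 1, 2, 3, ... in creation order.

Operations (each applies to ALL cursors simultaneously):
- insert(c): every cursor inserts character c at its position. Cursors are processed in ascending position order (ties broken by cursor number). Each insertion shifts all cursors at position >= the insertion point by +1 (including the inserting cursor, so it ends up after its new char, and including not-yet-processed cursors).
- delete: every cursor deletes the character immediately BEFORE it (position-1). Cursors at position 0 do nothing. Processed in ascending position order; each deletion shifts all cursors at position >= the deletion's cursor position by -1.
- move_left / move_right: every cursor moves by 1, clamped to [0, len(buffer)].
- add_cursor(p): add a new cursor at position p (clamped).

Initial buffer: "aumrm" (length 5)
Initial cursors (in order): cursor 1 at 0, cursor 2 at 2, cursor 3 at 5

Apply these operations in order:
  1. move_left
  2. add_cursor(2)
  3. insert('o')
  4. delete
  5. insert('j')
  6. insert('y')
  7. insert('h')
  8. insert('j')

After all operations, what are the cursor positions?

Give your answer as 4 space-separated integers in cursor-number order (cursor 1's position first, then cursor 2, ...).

After op 1 (move_left): buffer="aumrm" (len 5), cursors c1@0 c2@1 c3@4, authorship .....
After op 2 (add_cursor(2)): buffer="aumrm" (len 5), cursors c1@0 c2@1 c4@2 c3@4, authorship .....
After op 3 (insert('o')): buffer="oaouomrom" (len 9), cursors c1@1 c2@3 c4@5 c3@8, authorship 1.2.4..3.
After op 4 (delete): buffer="aumrm" (len 5), cursors c1@0 c2@1 c4@2 c3@4, authorship .....
After op 5 (insert('j')): buffer="jajujmrjm" (len 9), cursors c1@1 c2@3 c4@5 c3@8, authorship 1.2.4..3.
After op 6 (insert('y')): buffer="jyajyujymrjym" (len 13), cursors c1@2 c2@5 c4@8 c3@12, authorship 11.22.44..33.
After op 7 (insert('h')): buffer="jyhajyhujyhmrjyhm" (len 17), cursors c1@3 c2@7 c4@11 c3@16, authorship 111.222.444..333.
After op 8 (insert('j')): buffer="jyhjajyhjujyhjmrjyhjm" (len 21), cursors c1@4 c2@9 c4@14 c3@20, authorship 1111.2222.4444..3333.

Answer: 4 9 20 14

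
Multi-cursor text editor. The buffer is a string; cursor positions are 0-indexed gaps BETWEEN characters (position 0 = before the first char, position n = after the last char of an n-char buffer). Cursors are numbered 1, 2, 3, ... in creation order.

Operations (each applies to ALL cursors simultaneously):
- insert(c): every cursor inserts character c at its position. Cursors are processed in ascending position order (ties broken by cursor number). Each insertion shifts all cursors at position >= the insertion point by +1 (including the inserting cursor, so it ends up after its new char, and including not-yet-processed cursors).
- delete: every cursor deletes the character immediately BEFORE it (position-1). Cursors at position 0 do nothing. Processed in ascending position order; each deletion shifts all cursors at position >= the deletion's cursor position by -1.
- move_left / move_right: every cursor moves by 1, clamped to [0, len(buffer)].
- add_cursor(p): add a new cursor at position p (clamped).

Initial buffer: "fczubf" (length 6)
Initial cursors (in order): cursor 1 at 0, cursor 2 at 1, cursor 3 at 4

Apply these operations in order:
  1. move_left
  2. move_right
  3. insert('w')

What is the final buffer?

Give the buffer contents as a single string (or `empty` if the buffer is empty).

After op 1 (move_left): buffer="fczubf" (len 6), cursors c1@0 c2@0 c3@3, authorship ......
After op 2 (move_right): buffer="fczubf" (len 6), cursors c1@1 c2@1 c3@4, authorship ......
After op 3 (insert('w')): buffer="fwwczuwbf" (len 9), cursors c1@3 c2@3 c3@7, authorship .12...3..

Answer: fwwczuwbf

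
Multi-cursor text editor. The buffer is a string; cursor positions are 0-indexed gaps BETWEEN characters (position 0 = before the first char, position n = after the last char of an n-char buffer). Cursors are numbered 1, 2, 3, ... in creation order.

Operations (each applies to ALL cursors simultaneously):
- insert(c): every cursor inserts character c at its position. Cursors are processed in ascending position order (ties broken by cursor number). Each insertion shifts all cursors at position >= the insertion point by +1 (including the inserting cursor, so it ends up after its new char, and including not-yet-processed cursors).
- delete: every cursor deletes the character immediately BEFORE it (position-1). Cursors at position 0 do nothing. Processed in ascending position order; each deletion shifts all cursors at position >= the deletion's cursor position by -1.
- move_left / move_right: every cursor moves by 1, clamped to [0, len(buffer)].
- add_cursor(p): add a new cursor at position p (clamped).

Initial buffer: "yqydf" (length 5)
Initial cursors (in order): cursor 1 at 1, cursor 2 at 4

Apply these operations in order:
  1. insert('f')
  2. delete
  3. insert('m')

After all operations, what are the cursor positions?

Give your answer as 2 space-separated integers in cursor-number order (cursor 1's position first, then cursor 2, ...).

After op 1 (insert('f')): buffer="yfqydff" (len 7), cursors c1@2 c2@6, authorship .1...2.
After op 2 (delete): buffer="yqydf" (len 5), cursors c1@1 c2@4, authorship .....
After op 3 (insert('m')): buffer="ymqydmf" (len 7), cursors c1@2 c2@6, authorship .1...2.

Answer: 2 6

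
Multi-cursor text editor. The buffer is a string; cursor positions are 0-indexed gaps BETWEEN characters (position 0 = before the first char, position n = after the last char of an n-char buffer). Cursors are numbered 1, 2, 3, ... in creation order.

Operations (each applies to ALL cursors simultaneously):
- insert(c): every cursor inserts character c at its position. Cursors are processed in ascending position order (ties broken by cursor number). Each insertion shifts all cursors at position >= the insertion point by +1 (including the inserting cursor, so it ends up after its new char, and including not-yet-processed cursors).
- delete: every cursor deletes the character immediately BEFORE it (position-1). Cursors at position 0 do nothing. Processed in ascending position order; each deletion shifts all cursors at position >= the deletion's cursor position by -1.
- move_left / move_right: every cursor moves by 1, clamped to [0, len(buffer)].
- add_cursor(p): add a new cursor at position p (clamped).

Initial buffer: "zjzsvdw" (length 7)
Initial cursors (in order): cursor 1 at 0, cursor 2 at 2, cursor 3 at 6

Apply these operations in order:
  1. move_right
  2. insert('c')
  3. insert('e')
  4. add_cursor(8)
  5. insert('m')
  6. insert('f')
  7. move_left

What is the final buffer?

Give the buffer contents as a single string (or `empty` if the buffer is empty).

Answer: zcemfjzcemfsmfvdwcemf

Derivation:
After op 1 (move_right): buffer="zjzsvdw" (len 7), cursors c1@1 c2@3 c3@7, authorship .......
After op 2 (insert('c')): buffer="zcjzcsvdwc" (len 10), cursors c1@2 c2@5 c3@10, authorship .1..2....3
After op 3 (insert('e')): buffer="zcejzcesvdwce" (len 13), cursors c1@3 c2@7 c3@13, authorship .11..22....33
After op 4 (add_cursor(8)): buffer="zcejzcesvdwce" (len 13), cursors c1@3 c2@7 c4@8 c3@13, authorship .11..22....33
After op 5 (insert('m')): buffer="zcemjzcemsmvdwcem" (len 17), cursors c1@4 c2@9 c4@11 c3@17, authorship .111..222.4...333
After op 6 (insert('f')): buffer="zcemfjzcemfsmfvdwcemf" (len 21), cursors c1@5 c2@11 c4@14 c3@21, authorship .1111..2222.44...3333
After op 7 (move_left): buffer="zcemfjzcemfsmfvdwcemf" (len 21), cursors c1@4 c2@10 c4@13 c3@20, authorship .1111..2222.44...3333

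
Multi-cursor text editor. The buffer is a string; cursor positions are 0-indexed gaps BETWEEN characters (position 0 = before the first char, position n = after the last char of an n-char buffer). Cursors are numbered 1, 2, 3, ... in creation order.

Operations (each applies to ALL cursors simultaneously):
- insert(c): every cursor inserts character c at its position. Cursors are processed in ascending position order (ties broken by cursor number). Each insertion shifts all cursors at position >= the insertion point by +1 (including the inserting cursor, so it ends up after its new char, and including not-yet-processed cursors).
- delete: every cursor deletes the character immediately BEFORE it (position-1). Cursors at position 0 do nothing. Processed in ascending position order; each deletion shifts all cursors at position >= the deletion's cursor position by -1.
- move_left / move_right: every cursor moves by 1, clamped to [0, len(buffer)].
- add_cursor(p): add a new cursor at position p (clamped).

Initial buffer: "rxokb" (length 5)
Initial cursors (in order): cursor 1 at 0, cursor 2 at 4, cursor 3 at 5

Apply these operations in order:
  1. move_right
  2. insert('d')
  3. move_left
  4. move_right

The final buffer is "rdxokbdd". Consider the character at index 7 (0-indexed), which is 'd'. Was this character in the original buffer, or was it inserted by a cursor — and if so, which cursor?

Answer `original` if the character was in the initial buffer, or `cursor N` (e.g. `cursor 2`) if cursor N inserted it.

After op 1 (move_right): buffer="rxokb" (len 5), cursors c1@1 c2@5 c3@5, authorship .....
After op 2 (insert('d')): buffer="rdxokbdd" (len 8), cursors c1@2 c2@8 c3@8, authorship .1....23
After op 3 (move_left): buffer="rdxokbdd" (len 8), cursors c1@1 c2@7 c3@7, authorship .1....23
After op 4 (move_right): buffer="rdxokbdd" (len 8), cursors c1@2 c2@8 c3@8, authorship .1....23
Authorship (.=original, N=cursor N): . 1 . . . . 2 3
Index 7: author = 3

Answer: cursor 3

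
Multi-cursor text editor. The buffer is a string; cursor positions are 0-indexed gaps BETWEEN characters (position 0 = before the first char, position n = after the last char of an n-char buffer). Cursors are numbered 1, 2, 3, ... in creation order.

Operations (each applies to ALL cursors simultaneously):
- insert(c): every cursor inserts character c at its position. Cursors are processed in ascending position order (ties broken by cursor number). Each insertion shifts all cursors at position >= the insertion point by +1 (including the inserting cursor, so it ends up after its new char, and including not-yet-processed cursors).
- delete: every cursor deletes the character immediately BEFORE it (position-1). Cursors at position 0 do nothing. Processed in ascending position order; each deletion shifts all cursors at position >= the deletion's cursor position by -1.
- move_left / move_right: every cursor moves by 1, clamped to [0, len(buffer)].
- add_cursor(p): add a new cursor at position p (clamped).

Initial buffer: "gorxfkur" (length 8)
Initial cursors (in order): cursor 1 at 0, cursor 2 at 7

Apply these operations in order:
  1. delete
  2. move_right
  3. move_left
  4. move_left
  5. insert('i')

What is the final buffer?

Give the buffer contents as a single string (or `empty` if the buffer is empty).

After op 1 (delete): buffer="gorxfkr" (len 7), cursors c1@0 c2@6, authorship .......
After op 2 (move_right): buffer="gorxfkr" (len 7), cursors c1@1 c2@7, authorship .......
After op 3 (move_left): buffer="gorxfkr" (len 7), cursors c1@0 c2@6, authorship .......
After op 4 (move_left): buffer="gorxfkr" (len 7), cursors c1@0 c2@5, authorship .......
After op 5 (insert('i')): buffer="igorxfikr" (len 9), cursors c1@1 c2@7, authorship 1.....2..

Answer: igorxfikr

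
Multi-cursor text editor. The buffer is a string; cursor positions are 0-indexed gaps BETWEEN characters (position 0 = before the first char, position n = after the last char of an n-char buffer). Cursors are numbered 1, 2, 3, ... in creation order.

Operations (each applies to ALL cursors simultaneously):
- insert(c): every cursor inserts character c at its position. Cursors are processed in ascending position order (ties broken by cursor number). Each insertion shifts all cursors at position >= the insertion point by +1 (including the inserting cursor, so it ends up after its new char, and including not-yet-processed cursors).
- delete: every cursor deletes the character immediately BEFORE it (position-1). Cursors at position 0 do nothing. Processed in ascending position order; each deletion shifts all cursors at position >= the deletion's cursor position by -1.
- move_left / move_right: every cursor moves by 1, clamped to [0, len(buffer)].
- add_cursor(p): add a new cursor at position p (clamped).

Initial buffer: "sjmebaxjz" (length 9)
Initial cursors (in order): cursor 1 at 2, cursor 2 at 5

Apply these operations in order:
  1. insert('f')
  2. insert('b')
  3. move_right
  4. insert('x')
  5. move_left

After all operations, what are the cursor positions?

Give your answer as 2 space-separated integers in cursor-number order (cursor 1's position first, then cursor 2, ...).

After op 1 (insert('f')): buffer="sjfmebfaxjz" (len 11), cursors c1@3 c2@7, authorship ..1...2....
After op 2 (insert('b')): buffer="sjfbmebfbaxjz" (len 13), cursors c1@4 c2@9, authorship ..11...22....
After op 3 (move_right): buffer="sjfbmebfbaxjz" (len 13), cursors c1@5 c2@10, authorship ..11...22....
After op 4 (insert('x')): buffer="sjfbmxebfbaxxjz" (len 15), cursors c1@6 c2@12, authorship ..11.1..22.2...
After op 5 (move_left): buffer="sjfbmxebfbaxxjz" (len 15), cursors c1@5 c2@11, authorship ..11.1..22.2...

Answer: 5 11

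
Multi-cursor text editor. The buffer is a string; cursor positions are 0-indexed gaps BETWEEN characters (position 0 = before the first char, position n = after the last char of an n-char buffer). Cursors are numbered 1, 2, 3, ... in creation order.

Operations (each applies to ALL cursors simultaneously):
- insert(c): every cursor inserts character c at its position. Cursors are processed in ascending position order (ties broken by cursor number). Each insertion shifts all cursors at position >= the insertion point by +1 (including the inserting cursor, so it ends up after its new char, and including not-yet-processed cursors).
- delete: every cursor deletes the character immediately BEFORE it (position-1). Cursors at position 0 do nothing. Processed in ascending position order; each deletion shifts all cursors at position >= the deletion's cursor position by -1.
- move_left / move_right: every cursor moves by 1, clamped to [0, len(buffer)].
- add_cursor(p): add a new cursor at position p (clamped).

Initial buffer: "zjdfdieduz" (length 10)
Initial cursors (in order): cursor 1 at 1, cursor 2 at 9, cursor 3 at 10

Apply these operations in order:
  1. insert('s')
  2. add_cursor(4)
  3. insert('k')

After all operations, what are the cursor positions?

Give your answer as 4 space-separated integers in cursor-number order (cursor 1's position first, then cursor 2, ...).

After op 1 (insert('s')): buffer="zsjdfdieduszs" (len 13), cursors c1@2 c2@11 c3@13, authorship .1........2.3
After op 2 (add_cursor(4)): buffer="zsjdfdieduszs" (len 13), cursors c1@2 c4@4 c2@11 c3@13, authorship .1........2.3
After op 3 (insert('k')): buffer="zskjdkfdieduskzsk" (len 17), cursors c1@3 c4@6 c2@14 c3@17, authorship .11..4......22.33

Answer: 3 14 17 6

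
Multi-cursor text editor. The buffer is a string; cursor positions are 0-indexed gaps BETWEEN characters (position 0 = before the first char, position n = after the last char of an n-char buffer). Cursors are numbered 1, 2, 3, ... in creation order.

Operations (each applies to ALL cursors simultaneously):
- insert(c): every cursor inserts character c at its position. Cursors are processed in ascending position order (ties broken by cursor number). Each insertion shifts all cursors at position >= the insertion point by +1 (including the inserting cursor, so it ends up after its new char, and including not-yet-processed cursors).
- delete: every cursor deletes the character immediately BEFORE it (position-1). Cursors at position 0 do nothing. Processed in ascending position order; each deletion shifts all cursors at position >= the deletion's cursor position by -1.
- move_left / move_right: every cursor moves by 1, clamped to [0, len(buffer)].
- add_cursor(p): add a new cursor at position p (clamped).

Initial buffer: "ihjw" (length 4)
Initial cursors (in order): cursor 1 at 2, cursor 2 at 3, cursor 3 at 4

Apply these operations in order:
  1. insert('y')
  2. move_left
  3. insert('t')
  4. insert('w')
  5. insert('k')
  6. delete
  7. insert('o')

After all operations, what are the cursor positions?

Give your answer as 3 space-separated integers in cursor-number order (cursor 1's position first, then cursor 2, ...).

Answer: 5 10 15

Derivation:
After op 1 (insert('y')): buffer="ihyjywy" (len 7), cursors c1@3 c2@5 c3@7, authorship ..1.2.3
After op 2 (move_left): buffer="ihyjywy" (len 7), cursors c1@2 c2@4 c3@6, authorship ..1.2.3
After op 3 (insert('t')): buffer="ihtyjtywty" (len 10), cursors c1@3 c2@6 c3@9, authorship ..11.22.33
After op 4 (insert('w')): buffer="ihtwyjtwywtwy" (len 13), cursors c1@4 c2@8 c3@12, authorship ..111.222.333
After op 5 (insert('k')): buffer="ihtwkyjtwkywtwky" (len 16), cursors c1@5 c2@10 c3@15, authorship ..1111.2222.3333
After op 6 (delete): buffer="ihtwyjtwywtwy" (len 13), cursors c1@4 c2@8 c3@12, authorship ..111.222.333
After op 7 (insert('o')): buffer="ihtwoyjtwoywtwoy" (len 16), cursors c1@5 c2@10 c3@15, authorship ..1111.2222.3333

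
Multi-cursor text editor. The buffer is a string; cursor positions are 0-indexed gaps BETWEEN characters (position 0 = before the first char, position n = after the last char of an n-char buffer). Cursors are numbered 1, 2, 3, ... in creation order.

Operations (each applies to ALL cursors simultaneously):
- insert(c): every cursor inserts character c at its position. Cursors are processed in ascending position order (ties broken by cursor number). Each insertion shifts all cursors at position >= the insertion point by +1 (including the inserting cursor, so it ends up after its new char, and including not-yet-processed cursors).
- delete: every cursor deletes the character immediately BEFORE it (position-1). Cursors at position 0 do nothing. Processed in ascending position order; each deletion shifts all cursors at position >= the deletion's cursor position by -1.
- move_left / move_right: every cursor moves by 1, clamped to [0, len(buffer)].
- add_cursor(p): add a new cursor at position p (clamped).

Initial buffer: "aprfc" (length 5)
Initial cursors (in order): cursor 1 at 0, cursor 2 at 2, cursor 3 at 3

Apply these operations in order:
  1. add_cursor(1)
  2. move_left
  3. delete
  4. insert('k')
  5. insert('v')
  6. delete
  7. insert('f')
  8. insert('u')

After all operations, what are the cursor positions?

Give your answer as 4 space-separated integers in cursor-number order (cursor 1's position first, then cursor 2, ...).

Answer: 12 12 12 12

Derivation:
After op 1 (add_cursor(1)): buffer="aprfc" (len 5), cursors c1@0 c4@1 c2@2 c3@3, authorship .....
After op 2 (move_left): buffer="aprfc" (len 5), cursors c1@0 c4@0 c2@1 c3@2, authorship .....
After op 3 (delete): buffer="rfc" (len 3), cursors c1@0 c2@0 c3@0 c4@0, authorship ...
After op 4 (insert('k')): buffer="kkkkrfc" (len 7), cursors c1@4 c2@4 c3@4 c4@4, authorship 1234...
After op 5 (insert('v')): buffer="kkkkvvvvrfc" (len 11), cursors c1@8 c2@8 c3@8 c4@8, authorship 12341234...
After op 6 (delete): buffer="kkkkrfc" (len 7), cursors c1@4 c2@4 c3@4 c4@4, authorship 1234...
After op 7 (insert('f')): buffer="kkkkffffrfc" (len 11), cursors c1@8 c2@8 c3@8 c4@8, authorship 12341234...
After op 8 (insert('u')): buffer="kkkkffffuuuurfc" (len 15), cursors c1@12 c2@12 c3@12 c4@12, authorship 123412341234...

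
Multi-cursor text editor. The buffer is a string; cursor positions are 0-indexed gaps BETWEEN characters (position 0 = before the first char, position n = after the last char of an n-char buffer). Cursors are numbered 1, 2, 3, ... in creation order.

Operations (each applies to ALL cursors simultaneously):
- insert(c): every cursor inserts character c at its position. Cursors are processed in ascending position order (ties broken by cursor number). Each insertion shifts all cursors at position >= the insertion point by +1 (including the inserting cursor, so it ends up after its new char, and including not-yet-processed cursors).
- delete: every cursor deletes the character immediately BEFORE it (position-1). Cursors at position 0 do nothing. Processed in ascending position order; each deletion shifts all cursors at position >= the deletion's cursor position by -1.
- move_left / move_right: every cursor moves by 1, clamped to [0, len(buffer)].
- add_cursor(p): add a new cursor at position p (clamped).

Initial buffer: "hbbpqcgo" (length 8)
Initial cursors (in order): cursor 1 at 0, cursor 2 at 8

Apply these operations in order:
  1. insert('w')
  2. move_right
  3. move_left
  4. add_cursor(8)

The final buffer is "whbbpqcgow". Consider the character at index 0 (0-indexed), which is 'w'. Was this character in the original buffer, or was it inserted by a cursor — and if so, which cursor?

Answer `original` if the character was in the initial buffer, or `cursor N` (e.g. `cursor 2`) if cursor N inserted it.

After op 1 (insert('w')): buffer="whbbpqcgow" (len 10), cursors c1@1 c2@10, authorship 1........2
After op 2 (move_right): buffer="whbbpqcgow" (len 10), cursors c1@2 c2@10, authorship 1........2
After op 3 (move_left): buffer="whbbpqcgow" (len 10), cursors c1@1 c2@9, authorship 1........2
After op 4 (add_cursor(8)): buffer="whbbpqcgow" (len 10), cursors c1@1 c3@8 c2@9, authorship 1........2
Authorship (.=original, N=cursor N): 1 . . . . . . . . 2
Index 0: author = 1

Answer: cursor 1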